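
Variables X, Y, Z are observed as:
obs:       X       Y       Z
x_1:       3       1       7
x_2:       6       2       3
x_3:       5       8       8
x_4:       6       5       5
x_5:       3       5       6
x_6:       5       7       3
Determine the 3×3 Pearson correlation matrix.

Step 1 — column means:
  mean(X) = (3 + 6 + 5 + 6 + 3 + 5) / 6 = 28/6 = 4.6667
  mean(Y) = (1 + 2 + 8 + 5 + 5 + 7) / 6 = 28/6 = 4.6667
  mean(Z) = (7 + 3 + 8 + 5 + 6 + 3) / 6 = 32/6 = 5.3333

Step 2 — sample variances and covariances s[i,j] = (1/(n-1)) · Σ_k (x_{k,i} - mean_i) · (x_{k,j} - mean_j), with n-1 = 5:
  s[X,X] = ((-1.6667)·(-1.6667) + (1.3333)·(1.3333) + (0.3333)·(0.3333) + (1.3333)·(1.3333) + (-1.6667)·(-1.6667) + (0.3333)·(0.3333)) / 5 = 9.3333/5 = 1.8667
  s[X,Y] = ((-1.6667)·(-3.6667) + (1.3333)·(-2.6667) + (0.3333)·(3.3333) + (1.3333)·(0.3333) + (-1.6667)·(0.3333) + (0.3333)·(2.3333)) / 5 = 4.3333/5 = 0.8667
  s[X,Z] = ((-1.6667)·(1.6667) + (1.3333)·(-2.3333) + (0.3333)·(2.6667) + (1.3333)·(-0.3333) + (-1.6667)·(0.6667) + (0.3333)·(-2.3333)) / 5 = -7.3333/5 = -1.4667
  s[Y,Y] = ((-3.6667)·(-3.6667) + (-2.6667)·(-2.6667) + (3.3333)·(3.3333) + (0.3333)·(0.3333) + (0.3333)·(0.3333) + (2.3333)·(2.3333)) / 5 = 37.3333/5 = 7.4667
  s[Y,Z] = ((-3.6667)·(1.6667) + (-2.6667)·(-2.3333) + (3.3333)·(2.6667) + (0.3333)·(-0.3333) + (0.3333)·(0.6667) + (2.3333)·(-2.3333)) / 5 = 3.6667/5 = 0.7333
  s[Z,Z] = ((1.6667)·(1.6667) + (-2.3333)·(-2.3333) + (2.6667)·(2.6667) + (-0.3333)·(-0.3333) + (0.6667)·(0.6667) + (-2.3333)·(-2.3333)) / 5 = 21.3333/5 = 4.2667
  Sample standard deviations s_i = √(s[i,i]):
  s(X) = √(1.8667) = 1.3663
  s(Y) = √(7.4667) = 2.7325
  s(Z) = √(4.2667) = 2.0656

Step 3 — r_{ij} = s_{ij} / (s_i · s_j):
  r[X,X] = 1 (diagonal).
  r[X,Y] = 0.8667 / (1.3663 · 2.7325) = 0.8667 / 3.7333 = 0.2321
  r[X,Z] = -1.4667 / (1.3663 · 2.0656) = -1.4667 / 2.8221 = -0.5197
  r[Y,Y] = 1 (diagonal).
  r[Y,Z] = 0.7333 / (2.7325 · 2.0656) = 0.7333 / 5.6443 = 0.1299
  r[Z,Z] = 1 (diagonal).

R is symmetric with unit diagonal. Assembling:

R = [[1, 0.2321, -0.5197],
 [0.2321, 1, 0.1299],
 [-0.5197, 0.1299, 1]]


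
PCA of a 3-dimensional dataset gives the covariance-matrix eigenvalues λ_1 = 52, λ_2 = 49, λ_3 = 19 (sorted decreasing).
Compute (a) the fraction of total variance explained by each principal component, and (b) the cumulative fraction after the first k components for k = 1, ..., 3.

Step 1 — total variance = trace(Sigma) = Σ λ_i = 52 + 49 + 19 = 120.

Step 2 — fraction explained by component i = λ_i / Σ λ:
  PC1: 52/120 = 0.4333
  PC2: 49/120 = 0.4083
  PC3: 19/120 = 0.1583

Step 3 — cumulative fraction after k components = (λ_1 + ... + λ_k) / Σ λ:
  k = 1: 52/120 = 0.4333
  k = 2: (52 + 49)/120 = 101/120 = 0.8417
  k = 3: (52 + 49 + 19)/120 = 120/120 = 1

Summary (fraction, with percent):

explained: PC1 0.4333 (43.33%), PC2 0.4083 (40.83%), PC3 0.1583 (15.83%);  cumulative: 0.4333, 0.8417, 1


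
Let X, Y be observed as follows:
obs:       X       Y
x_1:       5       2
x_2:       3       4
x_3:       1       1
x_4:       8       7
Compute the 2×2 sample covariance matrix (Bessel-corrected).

Step 1 — column means:
  mean(X) = (5 + 3 + 1 + 8) / 4 = 17/4 = 4.25
  mean(Y) = (2 + 4 + 1 + 7) / 4 = 14/4 = 3.5

Step 2 — sample covariance S[i,j] = (1/(n-1)) · Σ_k (x_{k,i} - mean_i) · (x_{k,j} - mean_j), with n-1 = 3.
  S[X,X] = ((0.75)·(0.75) + (-1.25)·(-1.25) + (-3.25)·(-3.25) + (3.75)·(3.75)) / 3 = 26.75/3 = 8.9167
  S[X,Y] = ((0.75)·(-1.5) + (-1.25)·(0.5) + (-3.25)·(-2.5) + (3.75)·(3.5)) / 3 = 19.5/3 = 6.5
  S[Y,Y] = ((-1.5)·(-1.5) + (0.5)·(0.5) + (-2.5)·(-2.5) + (3.5)·(3.5)) / 3 = 21/3 = 7

S is symmetric (S[j,i] = S[i,j]). Assembling:

S = [[8.9167, 6.5],
 [6.5, 7]]


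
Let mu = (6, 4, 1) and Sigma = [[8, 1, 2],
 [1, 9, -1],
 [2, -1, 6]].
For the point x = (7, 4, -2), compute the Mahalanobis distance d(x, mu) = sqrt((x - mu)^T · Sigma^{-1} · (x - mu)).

Step 1 — centre the observation: (x - mu) = (1, 0, -3).

Step 2 — invert Sigma (cofactor / det for 3×3, or solve directly):
  Sigma^{-1} = [[0.1402, -0.0212, -0.0503],
 [-0.0212, 0.1164, 0.0265],
 [-0.0503, 0.0265, 0.1878]].

Step 3 — form the quadratic (x - mu)^T · Sigma^{-1} · (x - mu):
  Sigma^{-1} · (x - mu) = (0.291, -0.1005, -0.6138).
  (x - mu)^T · [Sigma^{-1} · (x - mu)] = (1)·(0.291) + (0)·(-0.1005) + (-3)·(-0.6138) = 2.1323.

Step 4 — take square root: d = √(2.1323) ≈ 1.4602.

d(x, mu) = √(2.1323) ≈ 1.4602


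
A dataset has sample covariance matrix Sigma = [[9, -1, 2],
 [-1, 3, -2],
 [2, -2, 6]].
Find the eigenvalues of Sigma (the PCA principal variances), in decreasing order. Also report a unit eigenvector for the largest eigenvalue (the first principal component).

Step 1 — characteristic polynomial p(λ) = det(λI - Sigma) = λ³ - tr·λ² + c_1·λ - det, where tr = trace, c_1 = sum of the principal 2×2 minors, det = det(Sigma):
  tr = 9 + 3 + 6 = 18,
  c_1 = (9·3 - (-1)²) + (9·6 - (2)²) + (3·6 - (-2)²) = 26 + 50 + 14 = 90,
  det = 9·(3·6 - (-2)²) - (-1)·((-1)·6 - (-2)·(2)) + (2)·((-1)·(-2) - 3·(2)) = 9·(14) - (-1)·(-2) + (2)·(-4) = 116.
  So p(λ) = λ³ - 18λ² + 90λ - 116.
Step 2 — look for an integer root (rational root theorem: any rational root is an integer divisor of 116). Testing λ = 2:
  p(2) = 8 - 72 + 180 - 116 = 0  ✓
  Dividing out (λ - 2): p(λ) = (λ - 2)(λ² - 16λ + 58).
Step 3 — remaining eigenvalues from the quadratic λ² - 16λ + 58 = 0:
  Δ = 16² - 4·58 = 256 - 232 = 24,  λ = (16 ± √24)/2 = (16 ± 4.899)/2 ≈ 10.4495 or 5.5505.
  Sorted: λ_1 = 10.4495,  λ_2 = 5.5505,  λ_3 = 2  (check: sum = 18 = tr ✓).

Step 4 — unit eigenvector for λ_1 ≈ 10.4495: v spans the null space of (Sigma - λ_1 I), whose rows are
  r_1 = (-1.4495, -1, 2),  r_2 = (-1, -7.4495, -2),  r_3 = (2, -2, -4.4495).
  v is orthogonal to every row, so take v ∝ r_1 × r_2 = ((-1)·(-2) - (2)·(-7.4495), (2)·(-1) - (-1.4495)·(-2), (-1.4495)·(-7.4495) - (-1)·(-1)) ≈ (16.899, -4.899, 9.798).
  Let u = (16.899, -4.899, 9.798).
  ||u|| = √((16.899)² + (-4.899)² + (9.798)²) = √(405.5755) ≈ 20.1389,  v_1 = u/||u|| ≈ (0.8391, -0.2433, 0.4865) (||v_1|| = 1).

λ_1 = 10.4495,  λ_2 = 5.5505,  λ_3 = 2;  v_1 ≈ (0.8391, -0.2433, 0.4865)


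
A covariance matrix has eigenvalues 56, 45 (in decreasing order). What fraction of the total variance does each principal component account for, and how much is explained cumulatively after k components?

Step 1 — total variance = trace(Sigma) = Σ λ_i = 56 + 45 = 101.

Step 2 — fraction explained by component i = λ_i / Σ λ:
  PC1: 56/101 = 0.5545
  PC2: 45/101 = 0.4455

Step 3 — cumulative fraction after k components = (λ_1 + ... + λ_k) / Σ λ:
  k = 1: 56/101 = 0.5545
  k = 2: (56 + 45)/101 = 101/101 = 1

Summary (fraction, with percent):

explained: PC1 0.5545 (55.45%), PC2 0.4455 (44.55%);  cumulative: 0.5545, 1


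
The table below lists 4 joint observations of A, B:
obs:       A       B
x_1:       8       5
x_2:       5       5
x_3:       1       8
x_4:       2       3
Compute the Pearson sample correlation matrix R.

Step 1 — column means:
  mean(A) = (8 + 5 + 1 + 2) / 4 = 16/4 = 4
  mean(B) = (5 + 5 + 8 + 3) / 4 = 21/4 = 5.25

Step 2 — sample variances and covariances s[i,j] = (1/(n-1)) · Σ_k (x_{k,i} - mean_i) · (x_{k,j} - mean_j), with n-1 = 3:
  s[A,A] = ((4)·(4) + (1)·(1) + (-3)·(-3) + (-2)·(-2)) / 3 = 30/3 = 10
  s[A,B] = ((4)·(-0.25) + (1)·(-0.25) + (-3)·(2.75) + (-2)·(-2.25)) / 3 = -5/3 = -1.6667
  s[B,B] = ((-0.25)·(-0.25) + (-0.25)·(-0.25) + (2.75)·(2.75) + (-2.25)·(-2.25)) / 3 = 12.75/3 = 4.25
  Sample standard deviations s_i = √(s[i,i]):
  s(A) = √(10) = 3.1623
  s(B) = √(4.25) = 2.0616

Step 3 — r_{ij} = s_{ij} / (s_i · s_j):
  r[A,A] = 1 (diagonal).
  r[A,B] = -1.6667 / (3.1623 · 2.0616) = -1.6667 / 6.5192 = -0.2557
  r[B,B] = 1 (diagonal).

R is symmetric with unit diagonal. Assembling:

R = [[1, -0.2557],
 [-0.2557, 1]]


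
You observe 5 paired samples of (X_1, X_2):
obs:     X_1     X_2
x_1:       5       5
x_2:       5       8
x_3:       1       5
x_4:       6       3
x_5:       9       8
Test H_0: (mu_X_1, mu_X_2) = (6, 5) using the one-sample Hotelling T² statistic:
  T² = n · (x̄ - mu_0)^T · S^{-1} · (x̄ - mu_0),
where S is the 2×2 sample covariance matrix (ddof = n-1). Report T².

Step 1 — sample mean vector:
  mean(X_1) = (5 + 5 + 1 + 6 + 9) / 5 = 26/5 = 5.2
  mean(X_2) = (5 + 8 + 5 + 3 + 8) / 5 = 29/5 = 5.8
  x̄ = (5.2, 5.8),  deviation x̄ - mu_0 = (5.2, 5.8) - (6, 5) = (-0.8, 0.8).

Step 2 — sample covariance matrix, S[i,j] = (1/(n-1)) · Σ_k (x_{k,i} - mean_i) · (x_{k,j} - mean_j), divisor n-1 = 4:
  S[X_1,X_1] = ((-0.2)·(-0.2) + (-0.2)·(-0.2) + (-4.2)·(-4.2) + (0.8)·(0.8) + (3.8)·(3.8)) / 4 = 32.8/4 = 8.2
  S[X_1,X_2] = ((-0.2)·(-0.8) + (-0.2)·(2.2) + (-4.2)·(-0.8) + (0.8)·(-2.8) + (3.8)·(2.2)) / 4 = 9.2/4 = 2.3
  S[X_2,X_2] = ((-0.8)·(-0.8) + (2.2)·(2.2) + (-0.8)·(-0.8) + (-2.8)·(-2.8) + (2.2)·(2.2)) / 4 = 18.8/4 = 4.7
  S = [[8.2, 2.3],
 [2.3, 4.7]].

Step 3 — invert S. det(S) = 8.2·4.7 - (2.3)² = 33.25.
  S^{-1} = (1/det) · [[d, -b], [-b, a]] = [[0.1414, -0.0692],
 [-0.0692, 0.2466]].

Step 4 — quadratic form (x̄ - mu_0)^T · S^{-1} · (x̄ - mu_0):
  S^{-1} · (x̄ - mu_0) = (-0.1684, 0.2526),
  (x̄ - mu_0)^T · [...] = (-0.8)·(-0.1684) + (0.8)·(0.2526) = 0.3368.

Step 5 — scale by n: T² = 5 · 0.3368 = 1.6842.

T² ≈ 1.6842


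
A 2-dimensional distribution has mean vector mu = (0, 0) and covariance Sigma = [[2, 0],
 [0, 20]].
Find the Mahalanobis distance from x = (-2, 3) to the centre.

Step 1 — centre the observation: (x - mu) = (-2, 3).

Step 2 — invert Sigma. det(Sigma) = 2·20 - (0)² = 40.
  Sigma^{-1} = (1/det) · [[d, -b], [-b, a]] = [[0.5, 0],
 [0, 0.05]].

Step 3 — form the quadratic (x - mu)^T · Sigma^{-1} · (x - mu):
  Sigma^{-1} · (x - mu) = (-1, 0.15).
  (x - mu)^T · [Sigma^{-1} · (x - mu)] = (-2)·(-1) + (3)·(0.15) = 2.45.

Step 4 — take square root: d = √(2.45) ≈ 1.5652.

d(x, mu) = √(2.45) ≈ 1.5652


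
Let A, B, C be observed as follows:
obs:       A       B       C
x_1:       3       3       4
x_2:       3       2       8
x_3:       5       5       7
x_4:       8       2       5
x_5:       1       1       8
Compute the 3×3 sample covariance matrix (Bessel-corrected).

Step 1 — column means:
  mean(A) = (3 + 3 + 5 + 8 + 1) / 5 = 20/5 = 4
  mean(B) = (3 + 2 + 5 + 2 + 1) / 5 = 13/5 = 2.6
  mean(C) = (4 + 8 + 7 + 5 + 8) / 5 = 32/5 = 6.4

Step 2 — sample covariance S[i,j] = (1/(n-1)) · Σ_k (x_{k,i} - mean_i) · (x_{k,j} - mean_j), with n-1 = 4.
  S[A,A] = ((-1)·(-1) + (-1)·(-1) + (1)·(1) + (4)·(4) + (-3)·(-3)) / 4 = 28/4 = 7
  S[A,B] = ((-1)·(0.4) + (-1)·(-0.6) + (1)·(2.4) + (4)·(-0.6) + (-3)·(-1.6)) / 4 = 5/4 = 1.25
  S[A,C] = ((-1)·(-2.4) + (-1)·(1.6) + (1)·(0.6) + (4)·(-1.4) + (-3)·(1.6)) / 4 = -9/4 = -2.25
  S[B,B] = ((0.4)·(0.4) + (-0.6)·(-0.6) + (2.4)·(2.4) + (-0.6)·(-0.6) + (-1.6)·(-1.6)) / 4 = 9.2/4 = 2.3
  S[B,C] = ((0.4)·(-2.4) + (-0.6)·(1.6) + (2.4)·(0.6) + (-0.6)·(-1.4) + (-1.6)·(1.6)) / 4 = -2.2/4 = -0.55
  S[C,C] = ((-2.4)·(-2.4) + (1.6)·(1.6) + (0.6)·(0.6) + (-1.4)·(-1.4) + (1.6)·(1.6)) / 4 = 13.2/4 = 3.3

S is symmetric (S[j,i] = S[i,j]). Assembling:

S = [[7, 1.25, -2.25],
 [1.25, 2.3, -0.55],
 [-2.25, -0.55, 3.3]]


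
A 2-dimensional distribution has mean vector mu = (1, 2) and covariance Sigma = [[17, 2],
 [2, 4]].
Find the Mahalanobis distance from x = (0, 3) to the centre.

Step 1 — centre the observation: (x - mu) = (-1, 1).

Step 2 — invert Sigma. det(Sigma) = 17·4 - (2)² = 64.
  Sigma^{-1} = (1/det) · [[d, -b], [-b, a]] = [[0.0625, -0.0312],
 [-0.0312, 0.2656]].

Step 3 — form the quadratic (x - mu)^T · Sigma^{-1} · (x - mu):
  Sigma^{-1} · (x - mu) = (-0.0938, 0.2969).
  (x - mu)^T · [Sigma^{-1} · (x - mu)] = (-1)·(-0.0938) + (1)·(0.2969) = 0.3906.

Step 4 — take square root: d = √(0.3906) ≈ 0.625.

d(x, mu) = √(0.3906) ≈ 0.625


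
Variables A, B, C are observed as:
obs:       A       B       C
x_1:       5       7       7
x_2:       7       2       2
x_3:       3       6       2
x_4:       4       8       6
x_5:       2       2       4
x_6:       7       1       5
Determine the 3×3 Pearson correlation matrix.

Step 1 — column means:
  mean(A) = (5 + 7 + 3 + 4 + 2 + 7) / 6 = 28/6 = 4.6667
  mean(B) = (7 + 2 + 6 + 8 + 2 + 1) / 6 = 26/6 = 4.3333
  mean(C) = (7 + 2 + 2 + 6 + 4 + 5) / 6 = 26/6 = 4.3333

Step 2 — sample variances and covariances s[i,j] = (1/(n-1)) · Σ_k (x_{k,i} - mean_i) · (x_{k,j} - mean_j), with n-1 = 5:
  s[A,A] = ((0.3333)·(0.3333) + (2.3333)·(2.3333) + (-1.6667)·(-1.6667) + (-0.6667)·(-0.6667) + (-2.6667)·(-2.6667) + (2.3333)·(2.3333)) / 5 = 21.3333/5 = 4.2667
  s[A,B] = ((0.3333)·(2.6667) + (2.3333)·(-2.3333) + (-1.6667)·(1.6667) + (-0.6667)·(3.6667) + (-2.6667)·(-2.3333) + (2.3333)·(-3.3333)) / 5 = -11.3333/5 = -2.2667
  s[A,C] = ((0.3333)·(2.6667) + (2.3333)·(-2.3333) + (-1.6667)·(-2.3333) + (-0.6667)·(1.6667) + (-2.6667)·(-0.3333) + (2.3333)·(0.6667)) / 5 = 0.6667/5 = 0.1333
  s[B,B] = ((2.6667)·(2.6667) + (-2.3333)·(-2.3333) + (1.6667)·(1.6667) + (3.6667)·(3.6667) + (-2.3333)·(-2.3333) + (-3.3333)·(-3.3333)) / 5 = 45.3333/5 = 9.0667
  s[B,C] = ((2.6667)·(2.6667) + (-2.3333)·(-2.3333) + (1.6667)·(-2.3333) + (3.6667)·(1.6667) + (-2.3333)·(-0.3333) + (-3.3333)·(0.6667)) / 5 = 13.3333/5 = 2.6667
  s[C,C] = ((2.6667)·(2.6667) + (-2.3333)·(-2.3333) + (-2.3333)·(-2.3333) + (1.6667)·(1.6667) + (-0.3333)·(-0.3333) + (0.6667)·(0.6667)) / 5 = 21.3333/5 = 4.2667
  Sample standard deviations s_i = √(s[i,i]):
  s(A) = √(4.2667) = 2.0656
  s(B) = √(9.0667) = 3.0111
  s(C) = √(4.2667) = 2.0656

Step 3 — r_{ij} = s_{ij} / (s_i · s_j):
  r[A,A] = 1 (diagonal).
  r[A,B] = -2.2667 / (2.0656 · 3.0111) = -2.2667 / 6.2197 = -0.3644
  r[A,C] = 0.1333 / (2.0656 · 2.0656) = 0.1333 / 4.2667 = 0.0313
  r[B,B] = 1 (diagonal).
  r[B,C] = 2.6667 / (3.0111 · 2.0656) = 2.6667 / 6.2197 = 0.4287
  r[C,C] = 1 (diagonal).

R is symmetric with unit diagonal. Assembling:

R = [[1, -0.3644, 0.0313],
 [-0.3644, 1, 0.4287],
 [0.0313, 0.4287, 1]]


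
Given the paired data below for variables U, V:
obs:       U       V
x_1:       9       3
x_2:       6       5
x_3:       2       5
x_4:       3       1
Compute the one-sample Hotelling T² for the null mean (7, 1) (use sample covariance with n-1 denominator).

Step 1 — sample mean vector:
  mean(U) = (9 + 6 + 2 + 3) / 4 = 20/4 = 5
  mean(V) = (3 + 5 + 5 + 1) / 4 = 14/4 = 3.5
  x̄ = (5, 3.5),  deviation x̄ - mu_0 = (5, 3.5) - (7, 1) = (-2, 2.5).

Step 2 — sample covariance matrix, S[i,j] = (1/(n-1)) · Σ_k (x_{k,i} - mean_i) · (x_{k,j} - mean_j), divisor n-1 = 3:
  S[U,U] = ((4)·(4) + (1)·(1) + (-3)·(-3) + (-2)·(-2)) / 3 = 30/3 = 10
  S[U,V] = ((4)·(-0.5) + (1)·(1.5) + (-3)·(1.5) + (-2)·(-2.5)) / 3 = 0/3 = 0
  S[V,V] = ((-0.5)·(-0.5) + (1.5)·(1.5) + (1.5)·(1.5) + (-2.5)·(-2.5)) / 3 = 11/3 = 3.6667
  S = [[10, 0],
 [0, 3.6667]].

Step 3 — invert S. det(S) = 10·3.6667 - (0)² = 36.6667.
  S^{-1} = (1/det) · [[d, -b], [-b, a]] = [[0.1, 0],
 [0, 0.2727]].

Step 4 — quadratic form (x̄ - mu_0)^T · S^{-1} · (x̄ - mu_0):
  S^{-1} · (x̄ - mu_0) = (-0.2, 0.6818),
  (x̄ - mu_0)^T · [...] = (-2)·(-0.2) + (2.5)·(0.6818) = 2.1045.

Step 5 — scale by n: T² = 4 · 2.1045 = 8.4182.

T² ≈ 8.4182


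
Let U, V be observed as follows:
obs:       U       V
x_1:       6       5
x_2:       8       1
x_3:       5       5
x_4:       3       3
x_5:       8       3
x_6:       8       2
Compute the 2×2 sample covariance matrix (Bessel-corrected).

Step 1 — column means:
  mean(U) = (6 + 8 + 5 + 3 + 8 + 8) / 6 = 38/6 = 6.3333
  mean(V) = (5 + 1 + 5 + 3 + 3 + 2) / 6 = 19/6 = 3.1667

Step 2 — sample covariance S[i,j] = (1/(n-1)) · Σ_k (x_{k,i} - mean_i) · (x_{k,j} - mean_j), with n-1 = 5.
  S[U,U] = ((-0.3333)·(-0.3333) + (1.6667)·(1.6667) + (-1.3333)·(-1.3333) + (-3.3333)·(-3.3333) + (1.6667)·(1.6667) + (1.6667)·(1.6667)) / 5 = 21.3333/5 = 4.2667
  S[U,V] = ((-0.3333)·(1.8333) + (1.6667)·(-2.1667) + (-1.3333)·(1.8333) + (-3.3333)·(-0.1667) + (1.6667)·(-0.1667) + (1.6667)·(-1.1667)) / 5 = -8.3333/5 = -1.6667
  S[V,V] = ((1.8333)·(1.8333) + (-2.1667)·(-2.1667) + (1.8333)·(1.8333) + (-0.1667)·(-0.1667) + (-0.1667)·(-0.1667) + (-1.1667)·(-1.1667)) / 5 = 12.8333/5 = 2.5667

S is symmetric (S[j,i] = S[i,j]). Assembling:

S = [[4.2667, -1.6667],
 [-1.6667, 2.5667]]


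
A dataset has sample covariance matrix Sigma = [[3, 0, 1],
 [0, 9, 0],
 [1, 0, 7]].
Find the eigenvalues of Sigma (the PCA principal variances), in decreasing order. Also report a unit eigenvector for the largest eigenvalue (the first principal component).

Step 1 — characteristic polynomial p(λ) = det(λI - Sigma) = λ³ - tr·λ² + c_1·λ - det, where tr = trace, c_1 = sum of the principal 2×2 minors, det = det(Sigma):
  tr = 3 + 9 + 7 = 19,
  c_1 = (3·9 - (0)²) + (3·7 - (1)²) + (9·7 - (0)²) = 27 + 20 + 63 = 110,
  det = 3·(9·7 - (0)²) - (0)·((0)·7 - (0)·(1)) + (1)·((0)·(0) - 9·(1)) = 3·(63) - (0)·(0) + (1)·(-9) = 180.
  So p(λ) = λ³ - 19λ² + 110λ - 180.
Step 2 — look for an integer root (rational root theorem: any rational root is an integer divisor of 180). Testing λ = 9:
  p(9) = 729 - 1539 + 990 - 180 = 0  ✓
  Dividing out (λ - 9): p(λ) = (λ - 9)(λ² - 10λ + 20).
Step 3 — remaining eigenvalues from the quadratic λ² - 10λ + 20 = 0:
  Δ = 10² - 4·20 = 100 - 80 = 20,  λ = (10 ± √20)/2 = (10 ± 4.4721)/2 ≈ 7.2361 or 2.7639.
  Sorted: λ_1 = 9,  λ_2 = 7.2361,  λ_3 = 2.7639  (check: sum = 19 = tr ✓).

Step 4 — unit eigenvector for λ_1 = 9: v spans the null space of (Sigma - λ_1 I), whose rows are
  r_1 = (-6, 0, 1),  r_2 = (0, 0, 0),  r_3 = (1, 0, -2).
  v is orthogonal to every row, so take v ∝ r_1 × r_3 = ((0)·(-2) - (1)·(0), (1)·(1) - (-6)·(-2), (-6)·(0) - (0)·(1)) = (0, -11, 0).
  Rescale (divide by 11; multiply by -1 so the first nonzero entry is positive): u = (0, 1, 0).
  ||u|| = √((0)² + (1)² + (0)²) = √(1) = 1,  v_1 = u/||u|| ≈ (0, 1, 0) (||v_1|| = 1).

λ_1 = 9,  λ_2 = 7.2361,  λ_3 = 2.7639;  v_1 ≈ (0, 1, 0)


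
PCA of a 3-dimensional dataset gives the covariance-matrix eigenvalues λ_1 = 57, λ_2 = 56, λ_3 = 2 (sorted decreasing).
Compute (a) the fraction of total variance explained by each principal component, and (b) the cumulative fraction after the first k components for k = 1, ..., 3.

Step 1 — total variance = trace(Sigma) = Σ λ_i = 57 + 56 + 2 = 115.

Step 2 — fraction explained by component i = λ_i / Σ λ:
  PC1: 57/115 = 0.4957
  PC2: 56/115 = 0.487
  PC3: 2/115 = 0.0174

Step 3 — cumulative fraction after k components = (λ_1 + ... + λ_k) / Σ λ:
  k = 1: 57/115 = 0.4957
  k = 2: (57 + 56)/115 = 113/115 = 0.9826
  k = 3: (57 + 56 + 2)/115 = 115/115 = 1

Summary (fraction, with percent):

explained: PC1 0.4957 (49.57%), PC2 0.487 (48.7%), PC3 0.0174 (1.74%);  cumulative: 0.4957, 0.9826, 1


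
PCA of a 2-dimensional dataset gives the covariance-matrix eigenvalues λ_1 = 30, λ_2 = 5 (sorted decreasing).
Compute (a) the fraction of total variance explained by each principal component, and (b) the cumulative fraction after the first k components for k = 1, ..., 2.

Step 1 — total variance = trace(Sigma) = Σ λ_i = 30 + 5 = 35.

Step 2 — fraction explained by component i = λ_i / Σ λ:
  PC1: 30/35 = 0.8571
  PC2: 5/35 = 0.1429

Step 3 — cumulative fraction after k components = (λ_1 + ... + λ_k) / Σ λ:
  k = 1: 30/35 = 0.8571
  k = 2: (30 + 5)/35 = 35/35 = 1

Summary (fraction, with percent):

explained: PC1 0.8571 (85.71%), PC2 0.1429 (14.29%);  cumulative: 0.8571, 1


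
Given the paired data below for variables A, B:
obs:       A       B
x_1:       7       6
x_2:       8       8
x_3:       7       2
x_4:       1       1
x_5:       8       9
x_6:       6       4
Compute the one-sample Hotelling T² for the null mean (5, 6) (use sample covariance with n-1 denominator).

Step 1 — sample mean vector:
  mean(A) = (7 + 8 + 7 + 1 + 8 + 6) / 6 = 37/6 = 6.1667
  mean(B) = (6 + 8 + 2 + 1 + 9 + 4) / 6 = 30/6 = 5
  x̄ = (6.1667, 5),  deviation x̄ - mu_0 = (6.1667, 5) - (5, 6) = (1.1667, -1).

Step 2 — sample covariance matrix, S[i,j] = (1/(n-1)) · Σ_k (x_{k,i} - mean_i) · (x_{k,j} - mean_j), divisor n-1 = 5:
  S[A,A] = ((0.8333)·(0.8333) + (1.8333)·(1.8333) + (0.8333)·(0.8333) + (-5.1667)·(-5.1667) + (1.8333)·(1.8333) + (-0.1667)·(-0.1667)) / 5 = 34.8333/5 = 6.9667
  S[A,B] = ((0.8333)·(1) + (1.8333)·(3) + (0.8333)·(-3) + (-5.1667)·(-4) + (1.8333)·(4) + (-0.1667)·(-1)) / 5 = 32/5 = 6.4
  S[B,B] = ((1)·(1) + (3)·(3) + (-3)·(-3) + (-4)·(-4) + (4)·(4) + (-1)·(-1)) / 5 = 52/5 = 10.4
  S = [[6.9667, 6.4],
 [6.4, 10.4]].

Step 3 — invert S. det(S) = 6.9667·10.4 - (6.4)² = 31.4933.
  S^{-1} = (1/det) · [[d, -b], [-b, a]] = [[0.3302, -0.2032],
 [-0.2032, 0.2212]].

Step 4 — quadratic form (x̄ - mu_0)^T · S^{-1} · (x̄ - mu_0):
  S^{-1} · (x̄ - mu_0) = (0.5885, -0.4583),
  (x̄ - mu_0)^T · [...] = (1.1667)·(0.5885) + (-1)·(-0.4583) = 1.1449.

Step 5 — scale by n: T² = 6 · 1.1449 = 6.8692.

T² ≈ 6.8692


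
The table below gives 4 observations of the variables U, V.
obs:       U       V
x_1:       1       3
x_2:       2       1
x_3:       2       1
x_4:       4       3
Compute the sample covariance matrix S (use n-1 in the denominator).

Step 1 — column means:
  mean(U) = (1 + 2 + 2 + 4) / 4 = 9/4 = 2.25
  mean(V) = (3 + 1 + 1 + 3) / 4 = 8/4 = 2

Step 2 — sample covariance S[i,j] = (1/(n-1)) · Σ_k (x_{k,i} - mean_i) · (x_{k,j} - mean_j), with n-1 = 3.
  S[U,U] = ((-1.25)·(-1.25) + (-0.25)·(-0.25) + (-0.25)·(-0.25) + (1.75)·(1.75)) / 3 = 4.75/3 = 1.5833
  S[U,V] = ((-1.25)·(1) + (-0.25)·(-1) + (-0.25)·(-1) + (1.75)·(1)) / 3 = 1/3 = 0.3333
  S[V,V] = ((1)·(1) + (-1)·(-1) + (-1)·(-1) + (1)·(1)) / 3 = 4/3 = 1.3333

S is symmetric (S[j,i] = S[i,j]). Assembling:

S = [[1.5833, 0.3333],
 [0.3333, 1.3333]]


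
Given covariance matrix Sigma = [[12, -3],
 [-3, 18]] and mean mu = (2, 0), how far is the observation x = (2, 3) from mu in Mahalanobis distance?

Step 1 — centre the observation: (x - mu) = (0, 3).

Step 2 — invert Sigma. det(Sigma) = 12·18 - (-3)² = 207.
  Sigma^{-1} = (1/det) · [[d, -b], [-b, a]] = [[0.087, 0.0145],
 [0.0145, 0.058]].

Step 3 — form the quadratic (x - mu)^T · Sigma^{-1} · (x - mu):
  Sigma^{-1} · (x - mu) = (0.0435, 0.1739).
  (x - mu)^T · [Sigma^{-1} · (x - mu)] = (0)·(0.0435) + (3)·(0.1739) = 0.5217.

Step 4 — take square root: d = √(0.5217) ≈ 0.7223.

d(x, mu) = √(0.5217) ≈ 0.7223


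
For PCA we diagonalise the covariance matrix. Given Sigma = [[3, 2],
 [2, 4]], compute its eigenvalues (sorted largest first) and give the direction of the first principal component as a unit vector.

Step 1 — characteristic polynomial of 2×2 Sigma:
  det(Sigma - λI) = λ² - trace · λ + det = 0.
  trace = 3 + 4 = 7, det = 3·4 - (2)² = 8.
Step 2 — discriminant:
  Δ = trace² - 4·det = 49 - 32 = 17.
Step 3 — eigenvalues:
  λ = (trace ± √Δ)/2 = (7 ± 4.1231)/2,
  λ_1 = 5.5616,  λ_2 = 1.4384.

Step 4 — unit eigenvector for λ_1: solve (Sigma - λ_1 I)v = 0. First row:
  (3 - 5.5616)·v_x + (2)·v_y = 0, i.e. (-2.5616)·v_x + (2)·v_y = 0,
  so v ∝ (b, λ_1 - a) = (2, 2.5616) = u.
  ||u|| = √((2)² + (2.5616)²) = √(10.5616) ≈ 3.2499,
  v_1 = u/||u|| ≈ (0.6154, 0.7882) (||v_1|| = 1).

λ_1 = 5.5616,  λ_2 = 1.4384;  v_1 ≈ (0.6154, 0.7882)


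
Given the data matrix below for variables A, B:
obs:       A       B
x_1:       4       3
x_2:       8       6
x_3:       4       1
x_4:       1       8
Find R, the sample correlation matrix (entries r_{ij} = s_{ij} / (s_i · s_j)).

Step 1 — column means:
  mean(A) = (4 + 8 + 4 + 1) / 4 = 17/4 = 4.25
  mean(B) = (3 + 6 + 1 + 8) / 4 = 18/4 = 4.5

Step 2 — sample variances and covariances s[i,j] = (1/(n-1)) · Σ_k (x_{k,i} - mean_i) · (x_{k,j} - mean_j), with n-1 = 3:
  s[A,A] = ((-0.25)·(-0.25) + (3.75)·(3.75) + (-0.25)·(-0.25) + (-3.25)·(-3.25)) / 3 = 24.75/3 = 8.25
  s[A,B] = ((-0.25)·(-1.5) + (3.75)·(1.5) + (-0.25)·(-3.5) + (-3.25)·(3.5)) / 3 = -4.5/3 = -1.5
  s[B,B] = ((-1.5)·(-1.5) + (1.5)·(1.5) + (-3.5)·(-3.5) + (3.5)·(3.5)) / 3 = 29/3 = 9.6667
  Sample standard deviations s_i = √(s[i,i]):
  s(A) = √(8.25) = 2.8723
  s(B) = √(9.6667) = 3.1091

Step 3 — r_{ij} = s_{ij} / (s_i · s_j):
  r[A,A] = 1 (diagonal).
  r[A,B] = -1.5 / (2.8723 · 3.1091) = -1.5 / 8.9303 = -0.168
  r[B,B] = 1 (diagonal).

R is symmetric with unit diagonal. Assembling:

R = [[1, -0.168],
 [-0.168, 1]]


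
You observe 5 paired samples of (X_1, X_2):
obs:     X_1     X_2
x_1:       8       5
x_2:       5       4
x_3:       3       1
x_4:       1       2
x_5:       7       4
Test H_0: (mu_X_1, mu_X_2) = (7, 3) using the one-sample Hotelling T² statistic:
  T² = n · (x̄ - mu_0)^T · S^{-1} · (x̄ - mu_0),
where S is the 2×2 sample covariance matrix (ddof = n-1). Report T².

Step 1 — sample mean vector:
  mean(X_1) = (8 + 5 + 3 + 1 + 7) / 5 = 24/5 = 4.8
  mean(X_2) = (5 + 4 + 1 + 2 + 4) / 5 = 16/5 = 3.2
  x̄ = (4.8, 3.2),  deviation x̄ - mu_0 = (4.8, 3.2) - (7, 3) = (-2.2, 0.2).

Step 2 — sample covariance matrix, S[i,j] = (1/(n-1)) · Σ_k (x_{k,i} - mean_i) · (x_{k,j} - mean_j), divisor n-1 = 4:
  S[X_1,X_1] = ((3.2)·(3.2) + (0.2)·(0.2) + (-1.8)·(-1.8) + (-3.8)·(-3.8) + (2.2)·(2.2)) / 4 = 32.8/4 = 8.2
  S[X_1,X_2] = ((3.2)·(1.8) + (0.2)·(0.8) + (-1.8)·(-2.2) + (-3.8)·(-1.2) + (2.2)·(0.8)) / 4 = 16.2/4 = 4.05
  S[X_2,X_2] = ((1.8)·(1.8) + (0.8)·(0.8) + (-2.2)·(-2.2) + (-1.2)·(-1.2) + (0.8)·(0.8)) / 4 = 10.8/4 = 2.7
  S = [[8.2, 4.05],
 [4.05, 2.7]].

Step 3 — invert S. det(S) = 8.2·2.7 - (4.05)² = 5.7375.
  S^{-1} = (1/det) · [[d, -b], [-b, a]] = [[0.4706, -0.7059],
 [-0.7059, 1.4292]].

Step 4 — quadratic form (x̄ - mu_0)^T · S^{-1} · (x̄ - mu_0):
  S^{-1} · (x̄ - mu_0) = (-1.1765, 1.8388),
  (x̄ - mu_0)^T · [...] = (-2.2)·(-1.1765) + (0.2)·(1.8388) = 2.956.

Step 5 — scale by n: T² = 5 · 2.956 = 14.78.

T² ≈ 14.78


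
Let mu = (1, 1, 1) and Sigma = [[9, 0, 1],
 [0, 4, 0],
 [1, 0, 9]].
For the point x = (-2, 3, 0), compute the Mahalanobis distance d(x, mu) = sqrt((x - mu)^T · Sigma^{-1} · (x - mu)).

Step 1 — centre the observation: (x - mu) = (-3, 2, -1).

Step 2 — invert Sigma (cofactor / det for 3×3, or solve directly):
  Sigma^{-1} = [[0.1125, 0, -0.0125],
 [0, 0.25, 0],
 [-0.0125, 0, 0.1125]].

Step 3 — form the quadratic (x - mu)^T · Sigma^{-1} · (x - mu):
  Sigma^{-1} · (x - mu) = (-0.325, 0.5, -0.075).
  (x - mu)^T · [Sigma^{-1} · (x - mu)] = (-3)·(-0.325) + (2)·(0.5) + (-1)·(-0.075) = 2.05.

Step 4 — take square root: d = √(2.05) ≈ 1.4318.

d(x, mu) = √(2.05) ≈ 1.4318


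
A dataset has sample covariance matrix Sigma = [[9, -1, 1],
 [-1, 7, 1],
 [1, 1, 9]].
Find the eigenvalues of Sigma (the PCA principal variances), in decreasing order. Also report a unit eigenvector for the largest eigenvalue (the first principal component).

Step 1 — characteristic polynomial p(λ) = det(λI - Sigma) = λ³ - tr·λ² + c_1·λ - det, where tr = trace, c_1 = sum of the principal 2×2 minors, det = det(Sigma):
  tr = 9 + 7 + 9 = 25,
  c_1 = (9·7 - (-1)²) + (9·9 - (1)²) + (7·9 - (1)²) = 62 + 80 + 62 = 204,
  det = 9·(7·9 - (1)²) - (-1)·((-1)·9 - (1)·(1)) + (1)·((-1)·(1) - 7·(1)) = 9·(62) - (-1)·(-10) + (1)·(-8) = 540.
  So p(λ) = λ³ - 25λ² + 204λ - 540.
Step 2 — look for an integer root (rational root theorem: any rational root is an integer divisor of 540). Testing λ = 6:
  p(6) = 216 - 900 + 1224 - 540 = 0  ✓
  Dividing out (λ - 6): p(λ) = (λ - 6)(λ² - 19λ + 90).
Step 3 — remaining eigenvalues from the quadratic λ² - 19λ + 90 = 0:
  Δ = 19² - 4·90 = 361 - 360 = 1,  λ = (19 ± √1)/2 = (19 ± 1)/2 = 10 or 9.
  Sorted: λ_1 = 10,  λ_2 = 9,  λ_3 = 6  (check: sum = 25 = tr ✓).

Step 4 — unit eigenvector for λ_1 = 10: v spans the null space of (Sigma - λ_1 I), whose rows are
  r_1 = (-1, -1, 1),  r_2 = (-1, -3, 1),  r_3 = (1, 1, -1).
  v is orthogonal to every row, so take v ∝ r_1 × r_2 = ((-1)·(1) - (1)·(-3), (1)·(-1) - (-1)·(1), (-1)·(-3) - (-1)·(-1)) = (2, 0, 2).
  Rescale (divide by 2): u = (1, 0, 1).
  ||u|| = √((1)² + (0)² + (1)²) = √(2) ≈ 1.4142,  v_1 = u/||u|| ≈ (0.7071, 0, 0.7071) (||v_1|| = 1).

λ_1 = 10,  λ_2 = 9,  λ_3 = 6;  v_1 ≈ (0.7071, 0, 0.7071)


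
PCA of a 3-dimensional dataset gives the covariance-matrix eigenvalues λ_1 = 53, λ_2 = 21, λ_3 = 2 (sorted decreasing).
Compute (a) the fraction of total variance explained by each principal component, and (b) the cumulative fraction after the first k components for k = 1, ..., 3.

Step 1 — total variance = trace(Sigma) = Σ λ_i = 53 + 21 + 2 = 76.

Step 2 — fraction explained by component i = λ_i / Σ λ:
  PC1: 53/76 = 0.6974
  PC2: 21/76 = 0.2763
  PC3: 2/76 = 0.0263

Step 3 — cumulative fraction after k components = (λ_1 + ... + λ_k) / Σ λ:
  k = 1: 53/76 = 0.6974
  k = 2: (53 + 21)/76 = 74/76 = 0.9737
  k = 3: (53 + 21 + 2)/76 = 76/76 = 1

Summary (fraction, with percent):

explained: PC1 0.6974 (69.74%), PC2 0.2763 (27.63%), PC3 0.0263 (2.63%);  cumulative: 0.6974, 0.9737, 1


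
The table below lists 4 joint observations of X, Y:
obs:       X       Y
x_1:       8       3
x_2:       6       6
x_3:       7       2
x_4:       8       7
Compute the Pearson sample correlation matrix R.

Step 1 — column means:
  mean(X) = (8 + 6 + 7 + 8) / 4 = 29/4 = 7.25
  mean(Y) = (3 + 6 + 2 + 7) / 4 = 18/4 = 4.5

Step 2 — sample variances and covariances s[i,j] = (1/(n-1)) · Σ_k (x_{k,i} - mean_i) · (x_{k,j} - mean_j), with n-1 = 3:
  s[X,X] = ((0.75)·(0.75) + (-1.25)·(-1.25) + (-0.25)·(-0.25) + (0.75)·(0.75)) / 3 = 2.75/3 = 0.9167
  s[X,Y] = ((0.75)·(-1.5) + (-1.25)·(1.5) + (-0.25)·(-2.5) + (0.75)·(2.5)) / 3 = -0.5/3 = -0.1667
  s[Y,Y] = ((-1.5)·(-1.5) + (1.5)·(1.5) + (-2.5)·(-2.5) + (2.5)·(2.5)) / 3 = 17/3 = 5.6667
  Sample standard deviations s_i = √(s[i,i]):
  s(X) = √(0.9167) = 0.9574
  s(Y) = √(5.6667) = 2.3805

Step 3 — r_{ij} = s_{ij} / (s_i · s_j):
  r[X,X] = 1 (diagonal).
  r[X,Y] = -0.1667 / (0.9574 · 2.3805) = -0.1667 / 2.2791 = -0.0731
  r[Y,Y] = 1 (diagonal).

R is symmetric with unit diagonal. Assembling:

R = [[1, -0.0731],
 [-0.0731, 1]]


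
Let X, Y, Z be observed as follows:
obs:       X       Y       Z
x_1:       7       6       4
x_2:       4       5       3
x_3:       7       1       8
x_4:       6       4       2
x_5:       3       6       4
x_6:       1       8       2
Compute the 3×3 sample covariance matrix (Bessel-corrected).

Step 1 — column means:
  mean(X) = (7 + 4 + 7 + 6 + 3 + 1) / 6 = 28/6 = 4.6667
  mean(Y) = (6 + 5 + 1 + 4 + 6 + 8) / 6 = 30/6 = 5
  mean(Z) = (4 + 3 + 8 + 2 + 4 + 2) / 6 = 23/6 = 3.8333

Step 2 — sample covariance S[i,j] = (1/(n-1)) · Σ_k (x_{k,i} - mean_i) · (x_{k,j} - mean_j), with n-1 = 5.
  S[X,X] = ((2.3333)·(2.3333) + (-0.6667)·(-0.6667) + (2.3333)·(2.3333) + (1.3333)·(1.3333) + (-1.6667)·(-1.6667) + (-3.6667)·(-3.6667)) / 5 = 29.3333/5 = 5.8667
  S[X,Y] = ((2.3333)·(1) + (-0.6667)·(0) + (2.3333)·(-4) + (1.3333)·(-1) + (-1.6667)·(1) + (-3.6667)·(3)) / 5 = -21/5 = -4.2
  S[X,Z] = ((2.3333)·(0.1667) + (-0.6667)·(-0.8333) + (2.3333)·(4.1667) + (1.3333)·(-1.8333) + (-1.6667)·(0.1667) + (-3.6667)·(-1.8333)) / 5 = 14.6667/5 = 2.9333
  S[Y,Y] = ((1)·(1) + (0)·(0) + (-4)·(-4) + (-1)·(-1) + (1)·(1) + (3)·(3)) / 5 = 28/5 = 5.6
  S[Y,Z] = ((1)·(0.1667) + (0)·(-0.8333) + (-4)·(4.1667) + (-1)·(-1.8333) + (1)·(0.1667) + (3)·(-1.8333)) / 5 = -20/5 = -4
  S[Z,Z] = ((0.1667)·(0.1667) + (-0.8333)·(-0.8333) + (4.1667)·(4.1667) + (-1.8333)·(-1.8333) + (0.1667)·(0.1667) + (-1.8333)·(-1.8333)) / 5 = 24.8333/5 = 4.9667

S is symmetric (S[j,i] = S[i,j]). Assembling:

S = [[5.8667, -4.2, 2.9333],
 [-4.2, 5.6, -4],
 [2.9333, -4, 4.9667]]


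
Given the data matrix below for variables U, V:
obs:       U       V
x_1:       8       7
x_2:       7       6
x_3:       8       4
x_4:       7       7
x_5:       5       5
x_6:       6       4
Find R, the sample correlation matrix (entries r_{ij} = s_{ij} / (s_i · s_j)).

Step 1 — column means:
  mean(U) = (8 + 7 + 8 + 7 + 5 + 6) / 6 = 41/6 = 6.8333
  mean(V) = (7 + 6 + 4 + 7 + 5 + 4) / 6 = 33/6 = 5.5

Step 2 — sample variances and covariances s[i,j] = (1/(n-1)) · Σ_k (x_{k,i} - mean_i) · (x_{k,j} - mean_j), with n-1 = 5:
  s[U,U] = ((1.1667)·(1.1667) + (0.1667)·(0.1667) + (1.1667)·(1.1667) + (0.1667)·(0.1667) + (-1.8333)·(-1.8333) + (-0.8333)·(-0.8333)) / 5 = 6.8333/5 = 1.3667
  s[U,V] = ((1.1667)·(1.5) + (0.1667)·(0.5) + (1.1667)·(-1.5) + (0.1667)·(1.5) + (-1.8333)·(-0.5) + (-0.8333)·(-1.5)) / 5 = 2.5/5 = 0.5
  s[V,V] = ((1.5)·(1.5) + (0.5)·(0.5) + (-1.5)·(-1.5) + (1.5)·(1.5) + (-0.5)·(-0.5) + (-1.5)·(-1.5)) / 5 = 9.5/5 = 1.9
  Sample standard deviations s_i = √(s[i,i]):
  s(U) = √(1.3667) = 1.169
  s(V) = √(1.9) = 1.3784

Step 3 — r_{ij} = s_{ij} / (s_i · s_j):
  r[U,U] = 1 (diagonal).
  r[U,V] = 0.5 / (1.169 · 1.3784) = 0.5 / 1.6114 = 0.3103
  r[V,V] = 1 (diagonal).

R is symmetric with unit diagonal. Assembling:

R = [[1, 0.3103],
 [0.3103, 1]]


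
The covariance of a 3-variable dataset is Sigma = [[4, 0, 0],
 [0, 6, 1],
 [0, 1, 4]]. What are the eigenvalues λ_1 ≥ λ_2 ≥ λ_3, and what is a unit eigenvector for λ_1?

Step 1 — characteristic polynomial p(λ) = det(λI - Sigma) = λ³ - tr·λ² + c_1·λ - det, where tr = trace, c_1 = sum of the principal 2×2 minors, det = det(Sigma):
  tr = 4 + 6 + 4 = 14,
  c_1 = (4·6 - (0)²) + (4·4 - (0)²) + (6·4 - (1)²) = 24 + 16 + 23 = 63,
  det = 4·(6·4 - (1)²) - (0)·((0)·4 - (1)·(0)) + (0)·((0)·(1) - 6·(0)) = 4·(23) - (0)·(0) + (0)·(0) = 92.
  So p(λ) = λ³ - 14λ² + 63λ - 92.
Step 2 — look for an integer root (rational root theorem: any rational root is an integer divisor of 92). Testing λ = 4:
  p(4) = 64 - 224 + 252 - 92 = 0  ✓
  Dividing out (λ - 4): p(λ) = (λ - 4)(λ² - 10λ + 23).
Step 3 — remaining eigenvalues from the quadratic λ² - 10λ + 23 = 0:
  Δ = 10² - 4·23 = 100 - 92 = 8,  λ = (10 ± √8)/2 = (10 ± 2.8284)/2 ≈ 6.4142 or 3.5858.
  Sorted: λ_1 = 6.4142,  λ_2 = 4,  λ_3 = 3.5858  (check: sum = 14 = tr ✓).

Step 4 — unit eigenvector for λ_1 ≈ 6.4142: v spans the null space of (Sigma - λ_1 I), whose rows are
  r_1 = (-2.4142, 0, 0),  r_2 = (0, -0.4142, 1),  r_3 = (0, 1, -2.4142).
  v is orthogonal to every row, so take v ∝ r_1 × r_2 = ((0)·(1) - (0)·(-0.4142), (0)·(0) - (-2.4142)·(1), (-2.4142)·(-0.4142) - (0)·(0)) ≈ (0, 2.4142, 1).
  Let u = (0, 2.4142, 1).
  ||u|| = √((0)² + (2.4142)² + (1)²) = √(6.8284) ≈ 2.6131,  v_1 = u/||u|| ≈ (0, 0.9239, 0.3827) (||v_1|| = 1).

λ_1 = 6.4142,  λ_2 = 4,  λ_3 = 3.5858;  v_1 ≈ (0, 0.9239, 0.3827)


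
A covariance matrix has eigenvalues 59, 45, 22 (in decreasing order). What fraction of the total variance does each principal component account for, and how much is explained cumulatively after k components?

Step 1 — total variance = trace(Sigma) = Σ λ_i = 59 + 45 + 22 = 126.

Step 2 — fraction explained by component i = λ_i / Σ λ:
  PC1: 59/126 = 0.4683
  PC2: 45/126 = 0.3571
  PC3: 22/126 = 0.1746

Step 3 — cumulative fraction after k components = (λ_1 + ... + λ_k) / Σ λ:
  k = 1: 59/126 = 0.4683
  k = 2: (59 + 45)/126 = 104/126 = 0.8254
  k = 3: (59 + 45 + 22)/126 = 126/126 = 1

Summary (fraction, with percent):

explained: PC1 0.4683 (46.83%), PC2 0.3571 (35.71%), PC3 0.1746 (17.46%);  cumulative: 0.4683, 0.8254, 1


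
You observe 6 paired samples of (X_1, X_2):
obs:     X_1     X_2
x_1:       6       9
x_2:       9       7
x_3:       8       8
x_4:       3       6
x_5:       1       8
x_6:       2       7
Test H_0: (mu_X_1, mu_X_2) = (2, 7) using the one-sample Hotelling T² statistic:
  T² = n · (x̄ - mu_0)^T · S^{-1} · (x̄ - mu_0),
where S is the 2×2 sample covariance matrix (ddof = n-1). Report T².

Step 1 — sample mean vector:
  mean(X_1) = (6 + 9 + 8 + 3 + 1 + 2) / 6 = 29/6 = 4.8333
  mean(X_2) = (9 + 7 + 8 + 6 + 8 + 7) / 6 = 45/6 = 7.5
  x̄ = (4.8333, 7.5),  deviation x̄ - mu_0 = (4.8333, 7.5) - (2, 7) = (2.8333, 0.5).

Step 2 — sample covariance matrix, S[i,j] = (1/(n-1)) · Σ_k (x_{k,i} - mean_i) · (x_{k,j} - mean_j), divisor n-1 = 5:
  S[X_1,X_1] = ((1.1667)·(1.1667) + (4.1667)·(4.1667) + (3.1667)·(3.1667) + (-1.8333)·(-1.8333) + (-3.8333)·(-3.8333) + (-2.8333)·(-2.8333)) / 5 = 54.8333/5 = 10.9667
  S[X_1,X_2] = ((1.1667)·(1.5) + (4.1667)·(-0.5) + (3.1667)·(0.5) + (-1.8333)·(-1.5) + (-3.8333)·(0.5) + (-2.8333)·(-0.5)) / 5 = 3.5/5 = 0.7
  S[X_2,X_2] = ((1.5)·(1.5) + (-0.5)·(-0.5) + (0.5)·(0.5) + (-1.5)·(-1.5) + (0.5)·(0.5) + (-0.5)·(-0.5)) / 5 = 5.5/5 = 1.1
  S = [[10.9667, 0.7],
 [0.7, 1.1]].

Step 3 — invert S. det(S) = 10.9667·1.1 - (0.7)² = 11.5733.
  S^{-1} = (1/det) · [[d, -b], [-b, a]] = [[0.095, -0.0605],
 [-0.0605, 0.9476]].

Step 4 — quadratic form (x̄ - mu_0)^T · S^{-1} · (x̄ - mu_0):
  S^{-1} · (x̄ - mu_0) = (0.2391, 0.3024),
  (x̄ - mu_0)^T · [...] = (2.8333)·(0.2391) + (0.5)·(0.3024) = 0.8285.

Step 5 — scale by n: T² = 6 · 0.8285 = 4.9712.

T² ≈ 4.9712


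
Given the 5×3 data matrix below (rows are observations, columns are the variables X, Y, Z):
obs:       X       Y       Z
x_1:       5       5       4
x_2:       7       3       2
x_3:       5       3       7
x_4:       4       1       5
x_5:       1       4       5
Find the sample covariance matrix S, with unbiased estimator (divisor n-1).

Step 1 — column means:
  mean(X) = (5 + 7 + 5 + 4 + 1) / 5 = 22/5 = 4.4
  mean(Y) = (5 + 3 + 3 + 1 + 4) / 5 = 16/5 = 3.2
  mean(Z) = (4 + 2 + 7 + 5 + 5) / 5 = 23/5 = 4.6

Step 2 — sample covariance S[i,j] = (1/(n-1)) · Σ_k (x_{k,i} - mean_i) · (x_{k,j} - mean_j), with n-1 = 4.
  S[X,X] = ((0.6)·(0.6) + (2.6)·(2.6) + (0.6)·(0.6) + (-0.4)·(-0.4) + (-3.4)·(-3.4)) / 4 = 19.2/4 = 4.8
  S[X,Y] = ((0.6)·(1.8) + (2.6)·(-0.2) + (0.6)·(-0.2) + (-0.4)·(-2.2) + (-3.4)·(0.8)) / 4 = -1.4/4 = -0.35
  S[X,Z] = ((0.6)·(-0.6) + (2.6)·(-2.6) + (0.6)·(2.4) + (-0.4)·(0.4) + (-3.4)·(0.4)) / 4 = -7.2/4 = -1.8
  S[Y,Y] = ((1.8)·(1.8) + (-0.2)·(-0.2) + (-0.2)·(-0.2) + (-2.2)·(-2.2) + (0.8)·(0.8)) / 4 = 8.8/4 = 2.2
  S[Y,Z] = ((1.8)·(-0.6) + (-0.2)·(-2.6) + (-0.2)·(2.4) + (-2.2)·(0.4) + (0.8)·(0.4)) / 4 = -1.6/4 = -0.4
  S[Z,Z] = ((-0.6)·(-0.6) + (-2.6)·(-2.6) + (2.4)·(2.4) + (0.4)·(0.4) + (0.4)·(0.4)) / 4 = 13.2/4 = 3.3

S is symmetric (S[j,i] = S[i,j]). Assembling:

S = [[4.8, -0.35, -1.8],
 [-0.35, 2.2, -0.4],
 [-1.8, -0.4, 3.3]]


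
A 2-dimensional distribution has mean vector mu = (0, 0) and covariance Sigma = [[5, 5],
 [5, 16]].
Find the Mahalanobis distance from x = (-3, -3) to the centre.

Step 1 — centre the observation: (x - mu) = (-3, -3).

Step 2 — invert Sigma. det(Sigma) = 5·16 - (5)² = 55.
  Sigma^{-1} = (1/det) · [[d, -b], [-b, a]] = [[0.2909, -0.0909],
 [-0.0909, 0.0909]].

Step 3 — form the quadratic (x - mu)^T · Sigma^{-1} · (x - mu):
  Sigma^{-1} · (x - mu) = (-0.6, 0).
  (x - mu)^T · [Sigma^{-1} · (x - mu)] = (-3)·(-0.6) + (-3)·(0) = 1.8.

Step 4 — take square root: d = √(1.8) ≈ 1.3416.

d(x, mu) = √(1.8) ≈ 1.3416


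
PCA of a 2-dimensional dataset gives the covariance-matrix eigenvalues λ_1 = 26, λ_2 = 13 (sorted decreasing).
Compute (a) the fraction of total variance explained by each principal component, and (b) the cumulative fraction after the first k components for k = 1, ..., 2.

Step 1 — total variance = trace(Sigma) = Σ λ_i = 26 + 13 = 39.

Step 2 — fraction explained by component i = λ_i / Σ λ:
  PC1: 26/39 = 0.6667
  PC2: 13/39 = 0.3333

Step 3 — cumulative fraction after k components = (λ_1 + ... + λ_k) / Σ λ:
  k = 1: 26/39 = 0.6667
  k = 2: (26 + 13)/39 = 39/39 = 1

Summary (fraction, with percent):

explained: PC1 0.6667 (66.67%), PC2 0.3333 (33.33%);  cumulative: 0.6667, 1


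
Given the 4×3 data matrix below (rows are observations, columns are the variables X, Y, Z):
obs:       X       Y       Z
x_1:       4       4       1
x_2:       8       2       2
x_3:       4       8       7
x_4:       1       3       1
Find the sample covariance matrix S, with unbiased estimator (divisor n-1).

Step 1 — column means:
  mean(X) = (4 + 8 + 4 + 1) / 4 = 17/4 = 4.25
  mean(Y) = (4 + 2 + 8 + 3) / 4 = 17/4 = 4.25
  mean(Z) = (1 + 2 + 7 + 1) / 4 = 11/4 = 2.75

Step 2 — sample covariance S[i,j] = (1/(n-1)) · Σ_k (x_{k,i} - mean_i) · (x_{k,j} - mean_j), with n-1 = 3.
  S[X,X] = ((-0.25)·(-0.25) + (3.75)·(3.75) + (-0.25)·(-0.25) + (-3.25)·(-3.25)) / 3 = 24.75/3 = 8.25
  S[X,Y] = ((-0.25)·(-0.25) + (3.75)·(-2.25) + (-0.25)·(3.75) + (-3.25)·(-1.25)) / 3 = -5.25/3 = -1.75
  S[X,Z] = ((-0.25)·(-1.75) + (3.75)·(-0.75) + (-0.25)·(4.25) + (-3.25)·(-1.75)) / 3 = 2.25/3 = 0.75
  S[Y,Y] = ((-0.25)·(-0.25) + (-2.25)·(-2.25) + (3.75)·(3.75) + (-1.25)·(-1.25)) / 3 = 20.75/3 = 6.9167
  S[Y,Z] = ((-0.25)·(-1.75) + (-2.25)·(-0.75) + (3.75)·(4.25) + (-1.25)·(-1.75)) / 3 = 20.25/3 = 6.75
  S[Z,Z] = ((-1.75)·(-1.75) + (-0.75)·(-0.75) + (4.25)·(4.25) + (-1.75)·(-1.75)) / 3 = 24.75/3 = 8.25

S is symmetric (S[j,i] = S[i,j]). Assembling:

S = [[8.25, -1.75, 0.75],
 [-1.75, 6.9167, 6.75],
 [0.75, 6.75, 8.25]]
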